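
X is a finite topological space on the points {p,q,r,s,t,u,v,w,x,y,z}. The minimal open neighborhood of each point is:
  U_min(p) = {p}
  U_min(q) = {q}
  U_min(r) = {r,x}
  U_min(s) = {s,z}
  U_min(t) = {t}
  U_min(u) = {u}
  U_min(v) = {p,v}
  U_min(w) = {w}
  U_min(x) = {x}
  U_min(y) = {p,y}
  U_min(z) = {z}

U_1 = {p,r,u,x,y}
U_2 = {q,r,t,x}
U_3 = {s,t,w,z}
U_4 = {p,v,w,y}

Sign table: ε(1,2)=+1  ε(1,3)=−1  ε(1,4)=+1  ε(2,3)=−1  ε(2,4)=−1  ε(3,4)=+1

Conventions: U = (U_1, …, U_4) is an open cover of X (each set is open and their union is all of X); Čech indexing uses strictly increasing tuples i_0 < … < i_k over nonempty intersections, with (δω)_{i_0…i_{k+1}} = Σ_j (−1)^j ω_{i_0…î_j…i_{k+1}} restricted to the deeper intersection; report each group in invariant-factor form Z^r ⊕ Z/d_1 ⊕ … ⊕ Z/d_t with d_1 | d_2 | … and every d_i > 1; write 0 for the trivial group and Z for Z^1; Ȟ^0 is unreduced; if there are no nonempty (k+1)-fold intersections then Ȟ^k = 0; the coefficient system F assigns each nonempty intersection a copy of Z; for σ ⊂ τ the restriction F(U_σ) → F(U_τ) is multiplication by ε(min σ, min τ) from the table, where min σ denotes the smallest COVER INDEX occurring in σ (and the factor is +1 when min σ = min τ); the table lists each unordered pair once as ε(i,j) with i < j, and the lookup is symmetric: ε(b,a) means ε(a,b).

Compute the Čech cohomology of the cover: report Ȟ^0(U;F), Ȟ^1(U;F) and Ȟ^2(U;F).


Ȟ^0 ≅ 0, Ȟ^1 ≅ Z/2, Ȟ^2 ≅ 0

cover nerve:
  U12={r,x} U14={p,y} U23={t} U34={w}
C dims 4,4; δ0: rk 4, SNF 1^3·2
Ȟ^0: (4−4)−0=0 ⇒ 0
Ȟ^1: (4−0)−4=0 plus torsion [2] ⇒ Z/2
Ȟ^2: (0−0)−0=0 ⇒ 0


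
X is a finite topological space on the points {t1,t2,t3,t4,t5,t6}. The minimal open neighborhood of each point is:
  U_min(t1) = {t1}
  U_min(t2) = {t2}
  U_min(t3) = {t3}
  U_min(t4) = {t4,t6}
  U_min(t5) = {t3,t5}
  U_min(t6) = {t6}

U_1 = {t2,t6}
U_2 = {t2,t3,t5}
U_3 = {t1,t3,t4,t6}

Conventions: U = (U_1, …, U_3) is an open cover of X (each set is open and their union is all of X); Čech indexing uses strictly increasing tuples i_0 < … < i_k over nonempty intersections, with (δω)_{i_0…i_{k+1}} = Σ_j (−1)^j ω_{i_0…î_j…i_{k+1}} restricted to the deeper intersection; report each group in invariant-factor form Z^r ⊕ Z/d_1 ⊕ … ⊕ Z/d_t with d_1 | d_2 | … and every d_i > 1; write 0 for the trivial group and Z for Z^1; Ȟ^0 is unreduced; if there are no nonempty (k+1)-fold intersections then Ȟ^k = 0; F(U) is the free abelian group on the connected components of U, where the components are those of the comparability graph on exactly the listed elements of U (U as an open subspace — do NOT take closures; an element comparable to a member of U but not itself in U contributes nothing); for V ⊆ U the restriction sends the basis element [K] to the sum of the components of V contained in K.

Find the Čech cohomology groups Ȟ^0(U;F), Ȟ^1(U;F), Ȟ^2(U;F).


Ȟ^0 ≅ Z^4,  Ȟ^1 ≅ 0,  Ȟ^2 ≅ 0

cover nerve:
  U12={t2} U13={t6} U23={t3}
components per intersection:
  U1: {t2} {t6}
  U2: {t2} {t3,t5}
  U3: {t1} {t3} {t4,t6}
  U12: {t2}
  U13: {t6}
  U23: {t3}
C dims 7,3; δ0: rk 3, SNF 1^3
Ȟ^0: (7−3)−0=4 ⇒ Z^4
Ȟ^1: (3−0)−3=0 ⇒ 0
Ȟ^2: (0−0)−0=0 ⇒ 0


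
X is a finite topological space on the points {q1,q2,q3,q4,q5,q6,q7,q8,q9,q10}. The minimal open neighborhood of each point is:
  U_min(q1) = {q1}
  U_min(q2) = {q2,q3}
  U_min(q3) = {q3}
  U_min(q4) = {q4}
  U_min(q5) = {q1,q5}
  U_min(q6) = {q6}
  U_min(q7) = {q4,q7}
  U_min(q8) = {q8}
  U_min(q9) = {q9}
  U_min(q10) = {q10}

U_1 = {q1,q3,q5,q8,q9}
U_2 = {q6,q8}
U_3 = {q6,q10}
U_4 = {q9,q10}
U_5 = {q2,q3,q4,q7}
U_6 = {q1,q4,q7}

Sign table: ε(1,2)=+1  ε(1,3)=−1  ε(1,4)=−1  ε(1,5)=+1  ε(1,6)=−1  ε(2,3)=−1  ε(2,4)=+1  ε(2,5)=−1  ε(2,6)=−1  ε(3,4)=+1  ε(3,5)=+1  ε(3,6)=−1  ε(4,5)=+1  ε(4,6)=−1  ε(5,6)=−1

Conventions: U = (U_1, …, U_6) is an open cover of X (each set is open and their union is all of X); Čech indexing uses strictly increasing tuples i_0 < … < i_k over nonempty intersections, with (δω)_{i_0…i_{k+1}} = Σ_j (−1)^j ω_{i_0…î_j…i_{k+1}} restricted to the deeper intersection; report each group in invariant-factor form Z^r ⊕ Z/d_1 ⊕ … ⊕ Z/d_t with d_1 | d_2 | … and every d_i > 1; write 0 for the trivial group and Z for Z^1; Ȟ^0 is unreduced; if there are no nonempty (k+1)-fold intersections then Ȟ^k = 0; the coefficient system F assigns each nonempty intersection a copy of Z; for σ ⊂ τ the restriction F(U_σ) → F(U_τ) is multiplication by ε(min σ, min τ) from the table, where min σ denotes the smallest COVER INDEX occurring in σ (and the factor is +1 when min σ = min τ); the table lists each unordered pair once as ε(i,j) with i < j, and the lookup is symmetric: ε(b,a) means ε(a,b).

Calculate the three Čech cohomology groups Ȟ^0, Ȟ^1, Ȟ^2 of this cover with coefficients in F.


nonempty intersections:
  U12={q8} U14={q9} U15={q3} U16={q1} U23={q6} U34={q10} U56={q4,q7}
C dims 6,7; δ0: rk 5, SNF 1^5
Ȟ^0: (6−5)−0=1 ⇒ Z
Ȟ^1: (7−0)−5=2 ⇒ Z^2
Ȟ^2: (0−0)−0=0 ⇒ 0

Ȟ^0(U;F) ≅ Z,  Ȟ^1(U;F) ≅ Z^2,  Ȟ^2(U;F) ≅ 0


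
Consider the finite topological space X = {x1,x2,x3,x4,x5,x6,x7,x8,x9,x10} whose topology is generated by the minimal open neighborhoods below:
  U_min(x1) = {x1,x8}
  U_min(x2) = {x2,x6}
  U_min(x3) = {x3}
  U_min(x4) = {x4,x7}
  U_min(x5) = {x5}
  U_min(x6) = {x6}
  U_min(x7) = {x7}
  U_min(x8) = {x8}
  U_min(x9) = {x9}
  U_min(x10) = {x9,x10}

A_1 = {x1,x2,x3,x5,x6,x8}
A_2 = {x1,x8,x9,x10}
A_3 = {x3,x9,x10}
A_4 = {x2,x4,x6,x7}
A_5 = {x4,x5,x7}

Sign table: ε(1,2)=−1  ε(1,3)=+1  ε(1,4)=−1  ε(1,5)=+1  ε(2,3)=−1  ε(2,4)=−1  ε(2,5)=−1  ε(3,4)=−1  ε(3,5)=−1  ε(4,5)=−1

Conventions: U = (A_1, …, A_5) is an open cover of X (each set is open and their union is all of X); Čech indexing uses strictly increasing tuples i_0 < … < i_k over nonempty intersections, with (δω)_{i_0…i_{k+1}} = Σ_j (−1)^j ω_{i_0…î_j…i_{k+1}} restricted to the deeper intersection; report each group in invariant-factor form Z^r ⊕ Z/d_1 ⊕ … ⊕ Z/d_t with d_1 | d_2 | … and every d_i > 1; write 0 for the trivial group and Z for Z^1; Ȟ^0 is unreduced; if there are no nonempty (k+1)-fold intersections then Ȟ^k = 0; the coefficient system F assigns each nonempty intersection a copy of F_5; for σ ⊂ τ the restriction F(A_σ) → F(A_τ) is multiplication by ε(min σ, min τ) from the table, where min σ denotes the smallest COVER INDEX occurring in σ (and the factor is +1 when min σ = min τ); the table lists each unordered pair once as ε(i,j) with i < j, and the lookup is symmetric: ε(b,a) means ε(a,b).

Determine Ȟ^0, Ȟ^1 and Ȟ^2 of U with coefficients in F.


Ȟ^0 ≅ Z/5, Ȟ^1 ≅ Z/5 ⊕ Z/5, Ȟ^2 ≅ 0

cover nerve:
  A12={x1,x8} A13={x3} A14={x2,x6} A15={x5} A23={x9,x10} A45={x4,x7}
C dims 5,6; δ0: rk_F5 4
Ȟ^0: (5−4)−0=1 ⇒ Z/5
Ȟ^1: (6−0)−4=2 ⇒ Z/5 ⊕ Z/5
Ȟ^2: (0−0)−0=0 ⇒ 0


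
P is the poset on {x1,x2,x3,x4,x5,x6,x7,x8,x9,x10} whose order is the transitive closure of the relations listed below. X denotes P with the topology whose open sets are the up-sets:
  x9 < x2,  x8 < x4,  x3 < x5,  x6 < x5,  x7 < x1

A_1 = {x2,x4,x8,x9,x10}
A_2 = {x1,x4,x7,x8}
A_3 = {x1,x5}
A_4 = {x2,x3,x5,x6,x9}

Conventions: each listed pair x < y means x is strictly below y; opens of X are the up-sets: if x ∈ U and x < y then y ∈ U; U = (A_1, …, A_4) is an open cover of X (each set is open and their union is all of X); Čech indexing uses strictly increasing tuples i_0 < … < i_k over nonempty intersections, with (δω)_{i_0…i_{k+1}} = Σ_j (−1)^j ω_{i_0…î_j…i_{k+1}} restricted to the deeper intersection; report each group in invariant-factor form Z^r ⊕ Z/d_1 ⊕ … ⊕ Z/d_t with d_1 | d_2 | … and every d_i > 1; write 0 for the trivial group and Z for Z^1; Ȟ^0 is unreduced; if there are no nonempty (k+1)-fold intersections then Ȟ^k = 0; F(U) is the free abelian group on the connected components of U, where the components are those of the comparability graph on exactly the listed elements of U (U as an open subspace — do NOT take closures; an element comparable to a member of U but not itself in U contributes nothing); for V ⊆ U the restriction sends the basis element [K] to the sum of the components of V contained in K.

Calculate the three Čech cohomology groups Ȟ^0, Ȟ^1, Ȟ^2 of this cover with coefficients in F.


Ȟ^0 = Z^5; Ȟ^1 = 0; Ȟ^2 = 0

intersection data:
  A12={x4,x8} A14={x2,x9} A23={x1} A34={x5}
components per intersection:
  A1: {x2,x9} {x4,x8} {x10}
  A2: {x1,x7} {x4,x8}
  A3: {x1} {x5}
  A4: {x2,x9} {x3,x5,x6}
  A12: {x4,x8}
  A14: {x2,x9}
  A23: {x1}
  A34: {x5}
C dims 9,4; δ0: rk 4, SNF 1^4
Ȟ^0 = (9 − 4) − 0 = 5, so Ȟ^0 ≅ Z^5
Ȟ^1 = (4 − 0) − 4 = 0, so Ȟ^1 ≅ 0
Ȟ^2 = (0 − 0) − 0 = 0, so Ȟ^2 ≅ 0


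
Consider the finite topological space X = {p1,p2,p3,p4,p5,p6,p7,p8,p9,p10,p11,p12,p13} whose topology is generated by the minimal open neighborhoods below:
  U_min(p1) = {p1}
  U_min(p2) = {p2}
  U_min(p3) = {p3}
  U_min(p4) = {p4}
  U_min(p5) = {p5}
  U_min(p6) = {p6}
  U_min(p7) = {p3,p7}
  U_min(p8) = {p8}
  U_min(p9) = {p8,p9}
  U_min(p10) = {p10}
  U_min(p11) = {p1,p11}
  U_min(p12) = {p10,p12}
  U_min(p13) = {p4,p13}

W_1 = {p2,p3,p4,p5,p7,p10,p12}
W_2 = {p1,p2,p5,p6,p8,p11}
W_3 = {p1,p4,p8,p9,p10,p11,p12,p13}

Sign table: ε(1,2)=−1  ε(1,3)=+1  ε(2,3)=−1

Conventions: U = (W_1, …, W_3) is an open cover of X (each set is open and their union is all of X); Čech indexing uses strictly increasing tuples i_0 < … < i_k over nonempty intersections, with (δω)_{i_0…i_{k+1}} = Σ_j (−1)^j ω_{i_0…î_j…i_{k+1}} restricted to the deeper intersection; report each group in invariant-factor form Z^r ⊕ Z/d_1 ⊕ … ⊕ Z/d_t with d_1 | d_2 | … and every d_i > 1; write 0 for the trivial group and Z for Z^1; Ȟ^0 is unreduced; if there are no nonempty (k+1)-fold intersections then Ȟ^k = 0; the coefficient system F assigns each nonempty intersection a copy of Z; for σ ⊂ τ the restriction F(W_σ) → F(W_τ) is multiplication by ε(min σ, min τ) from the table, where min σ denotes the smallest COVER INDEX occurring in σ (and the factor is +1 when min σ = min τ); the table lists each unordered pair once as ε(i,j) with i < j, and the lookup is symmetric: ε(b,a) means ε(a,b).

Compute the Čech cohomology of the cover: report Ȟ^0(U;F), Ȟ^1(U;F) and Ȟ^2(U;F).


Ȟ^0(U;F) ≅ Z,  Ȟ^1(U;F) ≅ Z,  Ȟ^2(U;F) ≅ 0

nonempty intersections:
  W12={p2,p5} W13={p4,p10,p12} W23={p1,p8,p11}
C dims 3,3; δ0: rk 2, SNF 1^2
Ȟ^0: (3−2)−0=1 ⇒ Z
Ȟ^1: (3−0)−2=1 ⇒ Z
Ȟ^2: (0−0)−0=0 ⇒ 0


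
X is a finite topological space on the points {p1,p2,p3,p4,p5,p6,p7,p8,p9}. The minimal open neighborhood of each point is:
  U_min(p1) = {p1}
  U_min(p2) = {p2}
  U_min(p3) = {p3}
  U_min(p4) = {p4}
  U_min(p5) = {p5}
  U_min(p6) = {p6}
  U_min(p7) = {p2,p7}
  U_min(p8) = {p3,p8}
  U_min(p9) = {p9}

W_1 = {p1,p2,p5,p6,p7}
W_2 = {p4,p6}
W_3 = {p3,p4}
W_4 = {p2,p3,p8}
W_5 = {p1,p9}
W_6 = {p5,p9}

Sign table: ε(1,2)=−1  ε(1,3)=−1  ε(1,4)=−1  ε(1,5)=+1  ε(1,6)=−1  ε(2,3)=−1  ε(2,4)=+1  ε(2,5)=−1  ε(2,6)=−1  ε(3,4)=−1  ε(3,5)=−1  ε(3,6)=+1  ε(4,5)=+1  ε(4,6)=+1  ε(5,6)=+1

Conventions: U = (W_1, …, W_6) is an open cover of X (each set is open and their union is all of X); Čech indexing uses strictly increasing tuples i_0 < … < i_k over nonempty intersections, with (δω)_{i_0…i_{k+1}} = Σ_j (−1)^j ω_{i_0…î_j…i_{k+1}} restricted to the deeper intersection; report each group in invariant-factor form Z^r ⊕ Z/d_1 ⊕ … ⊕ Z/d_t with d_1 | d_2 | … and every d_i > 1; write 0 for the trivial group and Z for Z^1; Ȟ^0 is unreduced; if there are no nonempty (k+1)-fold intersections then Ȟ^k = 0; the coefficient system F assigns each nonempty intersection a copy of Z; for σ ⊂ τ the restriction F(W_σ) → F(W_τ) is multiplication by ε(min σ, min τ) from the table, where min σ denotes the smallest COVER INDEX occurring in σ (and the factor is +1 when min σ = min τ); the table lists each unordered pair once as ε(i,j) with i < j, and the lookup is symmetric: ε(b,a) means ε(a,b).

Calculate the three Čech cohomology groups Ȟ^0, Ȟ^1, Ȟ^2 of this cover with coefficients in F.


Ȟ^0(U;F) ≅ 0; Ȟ^1(U;F) ≅ Z ⊕ Z/2; Ȟ^2(U;F) ≅ 0

nerve of the cover:
  W12={p6} W14={p2} W15={p1} W16={p5} W23={p4} W34={p3} W56={p9}
C dims 6,7; δ0: rk 6, SNF 1^5·2
Ȟ^0 = (6 − 6) − 0 = 0, so Ȟ^0 ≅ 0
Ȟ^1 = (7 − 0) − 6 = 1 plus torsion [2], so Ȟ^1 ≅ Z ⊕ Z/2
Ȟ^2 = (0 − 0) − 0 = 0, so Ȟ^2 ≅ 0


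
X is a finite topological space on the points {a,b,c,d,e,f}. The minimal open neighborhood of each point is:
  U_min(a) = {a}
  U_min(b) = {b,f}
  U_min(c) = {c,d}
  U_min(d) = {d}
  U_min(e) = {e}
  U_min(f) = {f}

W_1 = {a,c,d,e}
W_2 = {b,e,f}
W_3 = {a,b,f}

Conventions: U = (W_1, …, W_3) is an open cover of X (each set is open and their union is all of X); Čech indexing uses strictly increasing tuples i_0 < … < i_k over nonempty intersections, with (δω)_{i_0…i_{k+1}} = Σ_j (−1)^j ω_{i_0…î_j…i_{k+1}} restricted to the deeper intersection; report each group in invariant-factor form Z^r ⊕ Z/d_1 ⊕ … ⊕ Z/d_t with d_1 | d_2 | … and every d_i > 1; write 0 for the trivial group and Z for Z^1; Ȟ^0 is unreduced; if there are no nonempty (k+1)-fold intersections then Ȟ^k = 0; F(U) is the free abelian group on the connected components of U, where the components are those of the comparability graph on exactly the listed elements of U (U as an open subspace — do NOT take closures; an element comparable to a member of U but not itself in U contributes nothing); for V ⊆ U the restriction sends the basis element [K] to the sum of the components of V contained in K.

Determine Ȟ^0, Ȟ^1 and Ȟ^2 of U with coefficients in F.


cover nerve:
  W12={e} W13={a} W23={b,f}
components per intersection:
  W1: {a} {c,d} {e}
  W2: {b,f} {e}
  W3: {a} {b,f}
  W12: {e}
  W13: {a}
  W23: {b,f}
C dims 7,3; δ0: rk 3, SNF 1^3
Ȟ^0: (7−3)−0=4 ⇒ Z^4
Ȟ^1: (3−0)−3=0 ⇒ 0
Ȟ^2: (0−0)−0=0 ⇒ 0

Ȟ^0(U;F) ≅ Z^4,  Ȟ^1(U;F) ≅ 0,  Ȟ^2(U;F) ≅ 0


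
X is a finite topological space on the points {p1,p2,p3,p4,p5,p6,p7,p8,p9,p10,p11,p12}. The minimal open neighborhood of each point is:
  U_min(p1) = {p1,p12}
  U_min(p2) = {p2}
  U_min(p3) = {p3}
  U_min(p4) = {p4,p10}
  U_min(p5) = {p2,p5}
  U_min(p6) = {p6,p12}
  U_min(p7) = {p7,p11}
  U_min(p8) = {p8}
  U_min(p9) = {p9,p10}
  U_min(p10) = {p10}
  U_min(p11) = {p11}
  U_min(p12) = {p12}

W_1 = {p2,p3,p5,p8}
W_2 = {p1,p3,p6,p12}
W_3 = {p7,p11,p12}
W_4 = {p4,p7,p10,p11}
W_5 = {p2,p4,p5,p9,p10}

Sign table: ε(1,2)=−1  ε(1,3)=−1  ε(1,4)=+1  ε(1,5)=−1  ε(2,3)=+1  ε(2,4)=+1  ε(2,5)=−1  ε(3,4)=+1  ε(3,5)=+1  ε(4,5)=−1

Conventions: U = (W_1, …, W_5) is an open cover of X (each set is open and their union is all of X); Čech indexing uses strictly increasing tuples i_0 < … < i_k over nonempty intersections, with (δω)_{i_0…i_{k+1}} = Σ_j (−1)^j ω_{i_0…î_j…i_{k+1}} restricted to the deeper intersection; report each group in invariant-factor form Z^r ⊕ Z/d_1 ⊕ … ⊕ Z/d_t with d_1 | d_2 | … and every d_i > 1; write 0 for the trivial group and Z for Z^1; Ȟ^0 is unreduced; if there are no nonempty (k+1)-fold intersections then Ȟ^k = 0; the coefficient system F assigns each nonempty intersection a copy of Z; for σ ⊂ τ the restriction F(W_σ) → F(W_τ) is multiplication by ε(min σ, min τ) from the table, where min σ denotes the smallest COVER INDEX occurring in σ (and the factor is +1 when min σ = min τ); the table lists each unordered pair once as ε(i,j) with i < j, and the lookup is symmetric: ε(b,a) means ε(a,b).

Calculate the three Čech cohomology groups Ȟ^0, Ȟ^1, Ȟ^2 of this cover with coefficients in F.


nerve of the cover:
  W12={p3} W15={p2,p5} W23={p12} W34={p7,p11} W45={p4,p10}
C dims 5,5; δ0: rk 5, SNF 1^4·2
Ȟ^0 = (5 − 5) − 0 = 0, so Ȟ^0 ≅ 0
Ȟ^1 = (5 − 0) − 5 = 0 plus torsion [2], so Ȟ^1 ≅ Z/2
Ȟ^2 = (0 − 0) − 0 = 0, so Ȟ^2 ≅ 0

Ȟ^0 = 0, Ȟ^1 = Z/2, Ȟ^2 = 0


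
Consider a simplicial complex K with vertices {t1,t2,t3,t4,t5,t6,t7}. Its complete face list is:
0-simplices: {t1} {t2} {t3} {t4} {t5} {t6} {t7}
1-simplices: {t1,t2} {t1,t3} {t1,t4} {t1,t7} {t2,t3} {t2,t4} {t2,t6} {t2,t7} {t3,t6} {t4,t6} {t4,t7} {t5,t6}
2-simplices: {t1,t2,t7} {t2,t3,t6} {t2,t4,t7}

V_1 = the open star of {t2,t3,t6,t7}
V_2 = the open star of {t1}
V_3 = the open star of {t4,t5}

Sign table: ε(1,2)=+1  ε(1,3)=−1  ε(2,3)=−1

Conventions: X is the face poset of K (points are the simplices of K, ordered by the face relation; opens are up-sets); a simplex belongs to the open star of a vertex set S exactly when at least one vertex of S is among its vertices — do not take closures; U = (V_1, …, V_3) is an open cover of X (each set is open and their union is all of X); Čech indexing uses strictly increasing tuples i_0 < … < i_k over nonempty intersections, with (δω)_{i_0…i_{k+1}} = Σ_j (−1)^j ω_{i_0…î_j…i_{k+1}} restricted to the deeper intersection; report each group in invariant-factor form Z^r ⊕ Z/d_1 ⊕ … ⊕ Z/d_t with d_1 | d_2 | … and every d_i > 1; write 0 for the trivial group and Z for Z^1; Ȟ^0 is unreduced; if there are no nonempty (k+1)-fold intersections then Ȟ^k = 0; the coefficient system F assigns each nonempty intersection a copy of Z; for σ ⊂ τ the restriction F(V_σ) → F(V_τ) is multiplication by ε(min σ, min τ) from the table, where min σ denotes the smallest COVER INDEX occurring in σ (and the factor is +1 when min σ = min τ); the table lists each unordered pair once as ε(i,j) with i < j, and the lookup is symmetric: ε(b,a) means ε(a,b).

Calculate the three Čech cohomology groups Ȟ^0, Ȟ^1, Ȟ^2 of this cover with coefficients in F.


Ȟ^0 = Z, Ȟ^1 = Z and Ȟ^2 = 0

intersection data:
  V1={{t2},{t3},{t6},{t7},{t1,t2},{t1,t3},{t1,t7},{t2,t3},{t2,t4},{t2,t6},{t2,t7},{t3,t6},{t4,t6},{t4,t7},{t5,t6},{t1,t2,t7},{t2,t3,t6},{t2,t4,t7}} V2={{t1},{t1,t2},{t1,t3},{t1,t4},{t1,t7},{t1,t2,t7}} V3={{t4},{t5},{t1,t4},{t2,t4},{t4,t6},{t4,t7},{t5,t6},{t2,t4,t7}}
  V12={{t1,t2},{t1,t3},{t1,t7},{t1,t2,t7}} V13={{t2,t4},{t4,t6},{t4,t7},{t5,t6},{t2,t4,t7}} V23={{t1,t4}}
C dims 3,3; δ0: rk 2, SNF 1^2
Ȟ^0 = (3 − 2) − 0 = 1, so Ȟ^0 ≅ Z
Ȟ^1 = (3 − 0) − 2 = 1, so Ȟ^1 ≅ Z
Ȟ^2 = (0 − 0) − 0 = 0, so Ȟ^2 ≅ 0


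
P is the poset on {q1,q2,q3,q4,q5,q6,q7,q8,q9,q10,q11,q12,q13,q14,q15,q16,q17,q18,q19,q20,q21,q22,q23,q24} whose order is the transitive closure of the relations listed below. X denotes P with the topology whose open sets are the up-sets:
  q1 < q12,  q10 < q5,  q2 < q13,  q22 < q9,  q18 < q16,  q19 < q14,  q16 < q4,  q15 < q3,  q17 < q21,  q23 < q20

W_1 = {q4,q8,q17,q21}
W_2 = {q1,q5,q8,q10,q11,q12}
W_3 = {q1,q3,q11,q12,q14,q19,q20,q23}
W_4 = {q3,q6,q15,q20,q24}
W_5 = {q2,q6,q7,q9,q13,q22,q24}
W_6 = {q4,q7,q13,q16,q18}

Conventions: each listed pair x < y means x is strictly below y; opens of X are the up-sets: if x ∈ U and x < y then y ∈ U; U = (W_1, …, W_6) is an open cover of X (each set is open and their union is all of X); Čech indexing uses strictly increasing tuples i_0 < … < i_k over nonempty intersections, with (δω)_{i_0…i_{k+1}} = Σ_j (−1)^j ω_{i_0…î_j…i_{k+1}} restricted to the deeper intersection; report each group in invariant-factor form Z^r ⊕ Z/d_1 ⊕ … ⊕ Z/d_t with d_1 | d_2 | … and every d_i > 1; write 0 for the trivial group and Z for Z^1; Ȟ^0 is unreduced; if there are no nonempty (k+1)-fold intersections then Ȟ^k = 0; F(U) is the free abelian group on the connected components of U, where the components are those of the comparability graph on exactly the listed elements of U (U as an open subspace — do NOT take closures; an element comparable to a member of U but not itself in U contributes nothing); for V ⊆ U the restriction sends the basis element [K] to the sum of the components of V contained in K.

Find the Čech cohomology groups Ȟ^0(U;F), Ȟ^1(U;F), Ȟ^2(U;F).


Ȟ^0(U;F) ≅ Z^14, Ȟ^1(U;F) ≅ 0, Ȟ^2(U;F) ≅ 0

nerve simplices:
  W12={q8} W16={q4} W23={q1,q11,q12} W34={q3,q20} W45={q6,q24} W56={q7,q13}
components per intersection:
  W1: {q4} {q8} {q17,q21}
  W2: {q1,q12} {q5,q10} {q8} {q11}
  W3: {q1,q12} {q3} {q11} {q14,q19} {q20,q23}
  W4: {q3,q15} {q6} {q20} {q24}
  W5: {q2,q13} {q6} {q7} {q9,q22} {q24}
  W6: {q4,q16,q18} {q7} {q13}
  W12: {q8}
  W16: {q4}
  W23: {q1,q12} {q11}
  W34: {q3} {q20}
  W45: {q6} {q24}
  W56: {q7} {q13}
C dims 24,10; δ0: rk 10, SNF 1^10
degree 0: 24−10−0 = 14 → Ȟ^0 ≅ Z^14
degree 1: 10−0−10 = 0 → Ȟ^1 ≅ 0
degree 2: 0−0−0 = 0 → Ȟ^2 ≅ 0


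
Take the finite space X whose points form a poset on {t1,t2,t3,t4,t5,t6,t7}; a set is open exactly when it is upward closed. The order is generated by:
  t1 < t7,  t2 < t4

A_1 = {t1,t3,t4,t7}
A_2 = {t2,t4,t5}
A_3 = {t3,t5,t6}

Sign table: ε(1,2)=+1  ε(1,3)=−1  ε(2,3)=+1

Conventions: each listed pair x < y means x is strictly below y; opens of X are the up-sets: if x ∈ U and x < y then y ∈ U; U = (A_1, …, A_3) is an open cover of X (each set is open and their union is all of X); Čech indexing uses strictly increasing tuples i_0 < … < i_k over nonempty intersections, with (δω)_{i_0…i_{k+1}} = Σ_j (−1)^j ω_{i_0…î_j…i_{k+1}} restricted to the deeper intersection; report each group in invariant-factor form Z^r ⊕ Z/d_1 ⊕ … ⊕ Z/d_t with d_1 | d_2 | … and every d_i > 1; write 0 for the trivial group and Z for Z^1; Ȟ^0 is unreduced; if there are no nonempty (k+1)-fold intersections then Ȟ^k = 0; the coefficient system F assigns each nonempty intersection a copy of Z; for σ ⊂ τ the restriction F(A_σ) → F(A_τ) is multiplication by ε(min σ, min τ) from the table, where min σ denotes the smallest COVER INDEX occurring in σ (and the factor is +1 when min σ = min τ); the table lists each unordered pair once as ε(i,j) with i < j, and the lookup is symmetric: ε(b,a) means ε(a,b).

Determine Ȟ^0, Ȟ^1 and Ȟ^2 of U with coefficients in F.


nerve simplices:
  A12={t4} A13={t3} A23={t5}
C dims 3,3; δ0: rk 3, SNF 1^2·2
degree 0: 3−3−0 = 0 → Ȟ^0 ≅ 0
degree 1: 3−0−3 = 0 plus torsion [2] → Ȟ^1 ≅ Z/2
degree 2: 0−0−0 = 0 → Ȟ^2 ≅ 0

Ȟ^0(U;F) ≅ 0, Ȟ^1(U;F) ≅ Z/2, Ȟ^2(U;F) ≅ 0


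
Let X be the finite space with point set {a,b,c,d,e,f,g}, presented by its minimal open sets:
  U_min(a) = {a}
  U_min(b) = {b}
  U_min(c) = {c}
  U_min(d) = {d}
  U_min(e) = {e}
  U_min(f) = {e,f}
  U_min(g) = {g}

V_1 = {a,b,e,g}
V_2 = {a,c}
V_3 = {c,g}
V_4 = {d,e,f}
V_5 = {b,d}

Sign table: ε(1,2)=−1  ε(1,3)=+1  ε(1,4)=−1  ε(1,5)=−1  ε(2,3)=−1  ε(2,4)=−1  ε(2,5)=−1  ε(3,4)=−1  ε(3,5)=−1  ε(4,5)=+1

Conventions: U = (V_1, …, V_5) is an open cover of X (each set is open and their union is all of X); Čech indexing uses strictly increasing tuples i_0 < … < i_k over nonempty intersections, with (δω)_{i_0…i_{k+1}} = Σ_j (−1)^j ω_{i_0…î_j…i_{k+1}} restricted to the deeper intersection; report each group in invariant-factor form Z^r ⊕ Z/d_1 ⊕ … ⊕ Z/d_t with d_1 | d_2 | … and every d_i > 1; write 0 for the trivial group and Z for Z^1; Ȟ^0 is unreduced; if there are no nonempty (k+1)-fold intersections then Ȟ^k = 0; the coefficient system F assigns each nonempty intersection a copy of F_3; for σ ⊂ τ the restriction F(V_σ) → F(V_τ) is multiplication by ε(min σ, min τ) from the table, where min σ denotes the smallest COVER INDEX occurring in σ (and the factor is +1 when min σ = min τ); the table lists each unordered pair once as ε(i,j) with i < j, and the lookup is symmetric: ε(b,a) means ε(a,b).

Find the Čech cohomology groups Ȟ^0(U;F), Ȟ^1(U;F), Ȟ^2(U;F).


intersection data:
  V12={a} V13={g} V14={e} V15={b} V23={c} V45={d}
C dims 5,6; δ0: rk_F3 4
Ȟ^0 = (5 − 4) − 0 = 1, so Ȟ^0 ≅ Z/3
Ȟ^1 = (6 − 0) − 4 = 2, so Ȟ^1 ≅ Z/3 ⊕ Z/3
Ȟ^2 = (0 − 0) − 0 = 0, so Ȟ^2 ≅ 0

Ȟ^0 ≅ Z/3, Ȟ^1 ≅ Z/3 ⊕ Z/3, Ȟ^2 ≅ 0


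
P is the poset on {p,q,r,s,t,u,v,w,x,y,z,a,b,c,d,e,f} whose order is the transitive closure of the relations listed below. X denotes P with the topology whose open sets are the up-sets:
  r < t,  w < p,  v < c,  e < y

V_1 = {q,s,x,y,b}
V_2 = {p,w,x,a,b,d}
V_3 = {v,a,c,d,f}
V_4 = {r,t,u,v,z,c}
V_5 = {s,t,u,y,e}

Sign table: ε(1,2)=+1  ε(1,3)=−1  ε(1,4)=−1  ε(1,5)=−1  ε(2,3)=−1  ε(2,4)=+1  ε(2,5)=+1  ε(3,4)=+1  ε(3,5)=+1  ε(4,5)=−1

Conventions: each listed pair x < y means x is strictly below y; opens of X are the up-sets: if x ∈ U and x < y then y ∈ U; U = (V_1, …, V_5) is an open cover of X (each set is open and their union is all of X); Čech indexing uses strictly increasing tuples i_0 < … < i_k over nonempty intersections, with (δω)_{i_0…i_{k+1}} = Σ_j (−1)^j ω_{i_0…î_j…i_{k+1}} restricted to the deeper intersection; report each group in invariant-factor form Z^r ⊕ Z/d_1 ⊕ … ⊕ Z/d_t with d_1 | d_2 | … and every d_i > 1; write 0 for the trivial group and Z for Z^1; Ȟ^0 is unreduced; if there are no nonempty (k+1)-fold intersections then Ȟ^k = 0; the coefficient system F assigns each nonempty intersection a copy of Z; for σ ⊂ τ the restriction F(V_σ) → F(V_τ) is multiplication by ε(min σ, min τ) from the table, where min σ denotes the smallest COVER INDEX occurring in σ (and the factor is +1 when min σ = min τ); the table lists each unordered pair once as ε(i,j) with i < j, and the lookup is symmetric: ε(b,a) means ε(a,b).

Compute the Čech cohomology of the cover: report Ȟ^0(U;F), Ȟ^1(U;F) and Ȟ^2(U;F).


Ȟ^0 = 0, Ȟ^1 = Z/2, Ȟ^2 = 0

nonempty intersections:
  V12={x,b} V15={s,y} V23={a,d} V34={v,c} V45={t,u}
C dims 5,5; δ0: rk 5, SNF 1^4·2
Ȟ^0: (5−5)−0=0 ⇒ 0
Ȟ^1: (5−0)−5=0 plus torsion [2] ⇒ Z/2
Ȟ^2: (0−0)−0=0 ⇒ 0


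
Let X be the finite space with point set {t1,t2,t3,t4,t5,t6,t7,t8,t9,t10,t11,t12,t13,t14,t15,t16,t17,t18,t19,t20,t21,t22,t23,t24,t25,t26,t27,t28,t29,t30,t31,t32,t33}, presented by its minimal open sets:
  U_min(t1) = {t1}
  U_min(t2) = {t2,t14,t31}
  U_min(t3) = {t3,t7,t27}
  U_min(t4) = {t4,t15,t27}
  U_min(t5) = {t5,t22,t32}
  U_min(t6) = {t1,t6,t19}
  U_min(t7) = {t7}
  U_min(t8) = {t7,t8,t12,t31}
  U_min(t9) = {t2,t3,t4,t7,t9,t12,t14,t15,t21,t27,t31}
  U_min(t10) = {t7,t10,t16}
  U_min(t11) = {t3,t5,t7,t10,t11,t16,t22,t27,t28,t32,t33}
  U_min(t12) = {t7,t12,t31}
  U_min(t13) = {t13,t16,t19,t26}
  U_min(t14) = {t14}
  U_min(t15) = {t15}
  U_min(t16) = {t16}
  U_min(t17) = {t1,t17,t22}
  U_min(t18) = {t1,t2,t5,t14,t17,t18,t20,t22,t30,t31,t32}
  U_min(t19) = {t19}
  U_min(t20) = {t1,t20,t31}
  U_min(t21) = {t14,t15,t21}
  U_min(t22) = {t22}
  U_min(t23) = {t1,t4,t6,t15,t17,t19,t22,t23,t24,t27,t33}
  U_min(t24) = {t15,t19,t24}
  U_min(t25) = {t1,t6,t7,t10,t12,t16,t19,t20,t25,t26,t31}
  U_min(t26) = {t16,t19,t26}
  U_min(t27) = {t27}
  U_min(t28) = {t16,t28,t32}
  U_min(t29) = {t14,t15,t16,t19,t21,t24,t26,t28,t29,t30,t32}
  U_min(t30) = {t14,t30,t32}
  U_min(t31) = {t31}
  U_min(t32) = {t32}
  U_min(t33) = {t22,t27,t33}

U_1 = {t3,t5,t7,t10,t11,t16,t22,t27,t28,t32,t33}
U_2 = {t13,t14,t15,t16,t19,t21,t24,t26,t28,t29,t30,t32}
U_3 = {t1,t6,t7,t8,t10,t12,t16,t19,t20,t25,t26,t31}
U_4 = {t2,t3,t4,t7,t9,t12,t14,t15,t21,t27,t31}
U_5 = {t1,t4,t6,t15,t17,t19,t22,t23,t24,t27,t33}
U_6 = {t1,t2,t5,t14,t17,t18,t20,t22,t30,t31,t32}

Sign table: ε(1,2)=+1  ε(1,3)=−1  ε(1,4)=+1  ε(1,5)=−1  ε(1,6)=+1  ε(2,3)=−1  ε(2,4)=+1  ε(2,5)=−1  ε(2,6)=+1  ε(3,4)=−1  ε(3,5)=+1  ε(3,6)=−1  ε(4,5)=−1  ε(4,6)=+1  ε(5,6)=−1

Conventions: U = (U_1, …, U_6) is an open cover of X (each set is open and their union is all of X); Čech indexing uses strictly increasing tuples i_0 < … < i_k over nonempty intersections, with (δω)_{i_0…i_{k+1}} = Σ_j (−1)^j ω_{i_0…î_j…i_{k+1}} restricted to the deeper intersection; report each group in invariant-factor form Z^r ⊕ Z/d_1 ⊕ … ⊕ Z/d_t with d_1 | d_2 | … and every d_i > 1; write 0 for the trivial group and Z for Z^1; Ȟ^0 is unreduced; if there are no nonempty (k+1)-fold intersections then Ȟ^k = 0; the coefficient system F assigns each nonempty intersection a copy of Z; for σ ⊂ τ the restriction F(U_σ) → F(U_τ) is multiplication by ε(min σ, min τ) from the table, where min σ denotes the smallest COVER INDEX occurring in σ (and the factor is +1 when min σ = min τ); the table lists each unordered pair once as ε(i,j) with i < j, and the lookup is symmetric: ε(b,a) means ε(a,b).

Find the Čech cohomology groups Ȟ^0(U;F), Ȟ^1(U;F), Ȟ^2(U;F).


Ȟ^0 ≅ Z; Ȟ^1 ≅ 0; Ȟ^2 ≅ Z/2

nonempty intersections:
  U12={t16,t28,t32} U13={t7,t10,t16} U14={t3,t7,t27} U15={t22,t27,t33} U16={t5,t22,t32} U23={t16,t19,t26} U24={t14,t15,t21} U25={t15,t19,t24} U26={t14,t30,t32} U34={t7,t12,t31} U35={t1,t6,t19} U36={t1,t20,t31} U45={t4,t15,t27} U46={t2,t14,t31} U56={t1,t17,t22}
  U123={t16} U126={t32} U134={t7} U145={t27} U156={t22} U235={t19} U245={t15} U246={t14} U346={t31} U356={t1}
C dims 6,15,10; δ0: rk 5, SNF 1^5; δ1: rk 10, SNF 1^9·2
Ȟ^0: (6−5)−0=1 ⇒ Z
Ȟ^1: (15−10)−5=0 ⇒ 0
Ȟ^2: (10−0)−10=0 plus torsion [2] ⇒ Z/2


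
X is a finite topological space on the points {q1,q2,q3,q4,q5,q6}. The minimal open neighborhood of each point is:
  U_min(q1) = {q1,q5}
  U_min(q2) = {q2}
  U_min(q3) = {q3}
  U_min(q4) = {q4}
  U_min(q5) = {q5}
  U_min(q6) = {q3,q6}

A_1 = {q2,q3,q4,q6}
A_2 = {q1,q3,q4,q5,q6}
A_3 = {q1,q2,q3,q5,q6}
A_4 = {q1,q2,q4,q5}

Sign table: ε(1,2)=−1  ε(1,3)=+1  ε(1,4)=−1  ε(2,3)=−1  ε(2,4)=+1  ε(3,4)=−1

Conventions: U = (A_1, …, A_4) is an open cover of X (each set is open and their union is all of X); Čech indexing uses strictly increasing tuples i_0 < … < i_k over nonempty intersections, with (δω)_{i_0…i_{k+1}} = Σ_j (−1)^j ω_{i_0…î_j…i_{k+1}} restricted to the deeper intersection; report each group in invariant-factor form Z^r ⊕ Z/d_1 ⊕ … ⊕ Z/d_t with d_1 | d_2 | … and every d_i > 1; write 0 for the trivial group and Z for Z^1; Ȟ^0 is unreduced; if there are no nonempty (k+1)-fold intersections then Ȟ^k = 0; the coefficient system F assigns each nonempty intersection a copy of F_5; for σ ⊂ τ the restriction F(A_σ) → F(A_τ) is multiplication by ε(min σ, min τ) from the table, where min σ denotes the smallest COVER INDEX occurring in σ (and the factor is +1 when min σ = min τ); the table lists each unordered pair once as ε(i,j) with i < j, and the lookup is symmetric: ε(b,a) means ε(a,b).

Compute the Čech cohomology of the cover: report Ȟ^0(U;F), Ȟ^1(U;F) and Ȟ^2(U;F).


nerve simplices:
  A12={q3,q4,q6} A13={q2,q3,q6} A14={q2,q4} A23={q1,q3,q5,q6} A24={q1,q4,q5} A34={q1,q2,q5}
  A123={q3,q6} A124={q4} A134={q2} A234={q1,q5}
C dims 4,6,4; δ0: rk_F5 3; δ1: rk_F5 3
degree 0: 4−3−0 = 1 → Ȟ^0 ≅ Z/5
degree 1: 6−3−3 = 0 → Ȟ^1 ≅ 0
degree 2: 4−0−3 = 1 → Ȟ^2 ≅ Z/5

Ȟ^0 = Z/5, Ȟ^1 = 0, Ȟ^2 = Z/5


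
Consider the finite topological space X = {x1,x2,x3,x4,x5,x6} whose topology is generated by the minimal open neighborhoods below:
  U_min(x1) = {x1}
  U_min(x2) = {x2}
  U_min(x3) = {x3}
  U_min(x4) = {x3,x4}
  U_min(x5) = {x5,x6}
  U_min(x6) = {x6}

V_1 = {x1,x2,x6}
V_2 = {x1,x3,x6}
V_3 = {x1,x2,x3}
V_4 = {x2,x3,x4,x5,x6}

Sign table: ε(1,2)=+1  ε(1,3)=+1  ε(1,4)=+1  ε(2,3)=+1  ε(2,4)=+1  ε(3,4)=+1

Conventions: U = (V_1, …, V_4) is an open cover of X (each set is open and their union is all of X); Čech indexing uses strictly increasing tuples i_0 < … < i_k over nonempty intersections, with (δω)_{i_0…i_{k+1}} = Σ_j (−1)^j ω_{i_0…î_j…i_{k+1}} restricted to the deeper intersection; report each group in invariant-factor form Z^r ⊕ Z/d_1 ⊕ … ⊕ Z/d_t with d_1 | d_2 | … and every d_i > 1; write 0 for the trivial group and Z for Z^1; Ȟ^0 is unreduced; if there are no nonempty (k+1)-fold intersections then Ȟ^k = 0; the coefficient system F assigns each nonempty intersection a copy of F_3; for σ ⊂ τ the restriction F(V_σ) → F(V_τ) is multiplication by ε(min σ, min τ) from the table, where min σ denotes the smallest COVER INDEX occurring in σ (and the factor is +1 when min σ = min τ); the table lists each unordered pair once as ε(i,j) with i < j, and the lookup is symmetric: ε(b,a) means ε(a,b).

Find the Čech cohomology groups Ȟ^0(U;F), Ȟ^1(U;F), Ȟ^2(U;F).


Ȟ^0 = Z/3, Ȟ^1 = 0 and Ȟ^2 = Z/3

intersection data:
  V12={x1,x6} V13={x1,x2} V14={x2,x6} V23={x1,x3} V24={x3,x6} V34={x2,x3}
  V123={x1} V124={x6} V134={x2} V234={x3}
C dims 4,6,4; δ0: rk_F3 3; δ1: rk_F3 3
Ȟ^0 = (4 − 3) − 0 = 1, so Ȟ^0 ≅ Z/3
Ȟ^1 = (6 − 3) − 3 = 0, so Ȟ^1 ≅ 0
Ȟ^2 = (4 − 0) − 3 = 1, so Ȟ^2 ≅ Z/3


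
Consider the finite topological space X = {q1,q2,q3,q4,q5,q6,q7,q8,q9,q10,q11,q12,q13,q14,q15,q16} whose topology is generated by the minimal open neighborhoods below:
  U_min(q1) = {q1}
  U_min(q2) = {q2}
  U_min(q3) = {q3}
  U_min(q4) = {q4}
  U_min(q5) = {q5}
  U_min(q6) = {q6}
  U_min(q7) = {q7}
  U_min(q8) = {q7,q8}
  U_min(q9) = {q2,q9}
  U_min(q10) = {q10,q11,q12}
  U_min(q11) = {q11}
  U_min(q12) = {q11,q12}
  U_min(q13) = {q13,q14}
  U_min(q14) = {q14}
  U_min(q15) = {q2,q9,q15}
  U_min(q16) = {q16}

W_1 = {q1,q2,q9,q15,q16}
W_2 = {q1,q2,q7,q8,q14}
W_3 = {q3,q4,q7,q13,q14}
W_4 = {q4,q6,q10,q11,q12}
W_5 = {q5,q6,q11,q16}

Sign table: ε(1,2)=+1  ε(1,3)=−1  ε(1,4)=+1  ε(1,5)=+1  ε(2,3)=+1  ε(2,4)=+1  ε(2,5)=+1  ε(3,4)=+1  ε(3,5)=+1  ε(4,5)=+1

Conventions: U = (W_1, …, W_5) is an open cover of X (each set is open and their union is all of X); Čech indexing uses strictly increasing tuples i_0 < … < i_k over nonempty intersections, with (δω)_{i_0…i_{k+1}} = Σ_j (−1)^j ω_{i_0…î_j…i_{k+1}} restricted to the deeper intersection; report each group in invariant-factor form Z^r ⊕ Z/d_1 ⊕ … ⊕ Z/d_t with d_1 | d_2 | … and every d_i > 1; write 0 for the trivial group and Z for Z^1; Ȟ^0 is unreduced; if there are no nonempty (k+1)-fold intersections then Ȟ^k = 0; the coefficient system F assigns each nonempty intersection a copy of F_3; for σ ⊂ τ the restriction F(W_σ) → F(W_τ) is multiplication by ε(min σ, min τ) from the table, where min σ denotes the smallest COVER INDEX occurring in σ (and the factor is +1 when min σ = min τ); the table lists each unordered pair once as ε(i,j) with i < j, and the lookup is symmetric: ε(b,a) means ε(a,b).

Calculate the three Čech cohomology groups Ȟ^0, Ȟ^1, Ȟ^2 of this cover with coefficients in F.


Ȟ^0 ≅ Z/3; Ȟ^1 ≅ Z/3; Ȟ^2 ≅ 0

nerve of the cover:
  W12={q1,q2} W15={q16} W23={q7,q14} W34={q4} W45={q6,q11}
C dims 5,5; δ0: rk_F3 4
Ȟ^0 = (5 − 4) − 0 = 1, so Ȟ^0 ≅ Z/3
Ȟ^1 = (5 − 0) − 4 = 1, so Ȟ^1 ≅ Z/3
Ȟ^2 = (0 − 0) − 0 = 0, so Ȟ^2 ≅ 0


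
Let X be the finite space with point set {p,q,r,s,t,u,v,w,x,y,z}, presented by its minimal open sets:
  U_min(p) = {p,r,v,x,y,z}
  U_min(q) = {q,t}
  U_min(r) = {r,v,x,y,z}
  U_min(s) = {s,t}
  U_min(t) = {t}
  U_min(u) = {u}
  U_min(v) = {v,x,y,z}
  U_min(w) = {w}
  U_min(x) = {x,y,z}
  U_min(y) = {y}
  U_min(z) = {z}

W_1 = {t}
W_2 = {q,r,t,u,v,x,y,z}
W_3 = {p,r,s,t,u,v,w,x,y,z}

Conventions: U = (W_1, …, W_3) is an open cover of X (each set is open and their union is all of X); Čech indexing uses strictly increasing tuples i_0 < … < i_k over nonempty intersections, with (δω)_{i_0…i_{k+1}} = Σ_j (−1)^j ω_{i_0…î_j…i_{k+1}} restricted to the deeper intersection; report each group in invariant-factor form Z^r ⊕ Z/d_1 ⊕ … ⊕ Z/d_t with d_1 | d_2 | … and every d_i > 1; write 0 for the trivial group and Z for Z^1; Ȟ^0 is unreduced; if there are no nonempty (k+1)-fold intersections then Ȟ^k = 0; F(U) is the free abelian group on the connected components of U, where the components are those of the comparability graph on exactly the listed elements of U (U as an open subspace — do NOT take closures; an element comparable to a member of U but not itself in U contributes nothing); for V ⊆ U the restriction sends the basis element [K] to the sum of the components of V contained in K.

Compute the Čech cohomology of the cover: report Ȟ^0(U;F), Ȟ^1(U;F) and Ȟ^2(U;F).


Ȟ^0 = Z^4, Ȟ^1 = 0 and Ȟ^2 = 0

intersection data:
  W12={t} W13={t} W23={r,t,u,v,x,y,z}
  W123={t}
components per intersection:
  W1: {t}
  W2: {q,t} {r,v,x,y,z} {u}
  W3: {p,r,v,x,y,z} {s,t} {u} {w}
  W12: {t}
  W13: {t}
  W23: {r,v,x,y,z} {t} {u}
  W123: {t}
C dims 8,5,1; δ0: rk 4, SNF 1^4; δ1: rk 1, SNF 1^1
Ȟ^0 = (8 − 4) − 0 = 4, so Ȟ^0 ≅ Z^4
Ȟ^1 = (5 − 1) − 4 = 0, so Ȟ^1 ≅ 0
Ȟ^2 = (1 − 0) − 1 = 0, so Ȟ^2 ≅ 0


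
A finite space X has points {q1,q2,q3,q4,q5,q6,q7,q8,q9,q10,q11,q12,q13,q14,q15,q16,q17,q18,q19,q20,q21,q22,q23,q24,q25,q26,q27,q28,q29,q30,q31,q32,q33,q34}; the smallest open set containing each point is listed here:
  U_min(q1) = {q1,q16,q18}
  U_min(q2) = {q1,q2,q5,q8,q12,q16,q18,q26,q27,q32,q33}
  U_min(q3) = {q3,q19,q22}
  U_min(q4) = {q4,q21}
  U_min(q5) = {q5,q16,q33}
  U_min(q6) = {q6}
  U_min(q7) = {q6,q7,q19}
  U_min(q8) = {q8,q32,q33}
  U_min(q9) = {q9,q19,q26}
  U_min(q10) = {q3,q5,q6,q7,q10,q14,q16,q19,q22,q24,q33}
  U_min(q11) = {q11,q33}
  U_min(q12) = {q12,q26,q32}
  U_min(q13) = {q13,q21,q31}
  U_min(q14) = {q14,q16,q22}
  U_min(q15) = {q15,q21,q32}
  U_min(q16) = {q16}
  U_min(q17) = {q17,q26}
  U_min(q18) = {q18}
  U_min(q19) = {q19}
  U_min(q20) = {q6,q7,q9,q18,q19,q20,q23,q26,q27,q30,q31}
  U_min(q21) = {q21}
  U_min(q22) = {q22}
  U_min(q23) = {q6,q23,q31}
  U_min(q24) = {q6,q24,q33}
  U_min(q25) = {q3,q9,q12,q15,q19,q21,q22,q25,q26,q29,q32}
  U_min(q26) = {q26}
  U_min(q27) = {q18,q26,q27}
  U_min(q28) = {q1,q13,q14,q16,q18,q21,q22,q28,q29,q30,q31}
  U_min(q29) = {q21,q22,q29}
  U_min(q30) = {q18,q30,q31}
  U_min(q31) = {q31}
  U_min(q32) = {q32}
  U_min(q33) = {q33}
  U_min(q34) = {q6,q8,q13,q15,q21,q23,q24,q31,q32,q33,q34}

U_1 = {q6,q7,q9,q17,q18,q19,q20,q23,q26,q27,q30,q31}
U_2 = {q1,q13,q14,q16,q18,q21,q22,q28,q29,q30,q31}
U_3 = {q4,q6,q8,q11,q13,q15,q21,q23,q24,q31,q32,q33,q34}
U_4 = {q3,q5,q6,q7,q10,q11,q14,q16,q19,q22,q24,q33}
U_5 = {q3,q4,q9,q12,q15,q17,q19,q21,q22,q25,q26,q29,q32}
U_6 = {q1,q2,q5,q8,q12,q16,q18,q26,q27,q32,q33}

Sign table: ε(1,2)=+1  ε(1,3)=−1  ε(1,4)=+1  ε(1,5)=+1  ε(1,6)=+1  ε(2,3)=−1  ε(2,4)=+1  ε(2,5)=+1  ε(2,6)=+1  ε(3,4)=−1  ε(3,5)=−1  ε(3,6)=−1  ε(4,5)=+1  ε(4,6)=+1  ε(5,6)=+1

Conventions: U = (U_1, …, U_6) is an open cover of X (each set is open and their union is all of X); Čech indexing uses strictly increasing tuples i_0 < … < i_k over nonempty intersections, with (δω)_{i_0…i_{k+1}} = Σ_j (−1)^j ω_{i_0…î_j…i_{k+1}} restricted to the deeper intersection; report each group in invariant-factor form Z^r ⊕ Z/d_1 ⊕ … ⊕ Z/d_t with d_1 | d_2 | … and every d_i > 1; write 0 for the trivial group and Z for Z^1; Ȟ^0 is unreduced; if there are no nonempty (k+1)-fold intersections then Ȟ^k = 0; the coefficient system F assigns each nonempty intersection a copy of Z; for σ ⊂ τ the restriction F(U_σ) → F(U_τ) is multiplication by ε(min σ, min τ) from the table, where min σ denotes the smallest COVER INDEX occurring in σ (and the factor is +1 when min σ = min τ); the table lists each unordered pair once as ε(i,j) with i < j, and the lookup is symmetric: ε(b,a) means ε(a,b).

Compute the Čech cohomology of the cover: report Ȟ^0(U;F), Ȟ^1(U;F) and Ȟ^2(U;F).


intersection data:
  U12={q18,q30,q31} U13={q6,q23,q31} U14={q6,q7,q19} U15={q9,q17,q19,q26} U16={q18,q26,q27} U23={q13,q21,q31} U24={q14,q16,q22} U25={q21,q22,q29} U26={q1,q16,q18} U34={q6,q11,q24,q33} U35={q4,q15,q21,q32} U36={q8,q32,q33} U45={q3,q19,q22} U46={q5,q16,q33} U56={q12,q26,q32}
  U123={q31} U126={q18} U134={q6} U145={q19} U156={q26} U235={q21} U245={q22} U246={q16} U346={q33} U356={q32}
C dims 6,15,10; δ0: rk 5, SNF 1^5; δ1: rk 10, SNF 1^9·2
Ȟ^0 = (6 − 5) − 0 = 1, so Ȟ^0 ≅ Z
Ȟ^1 = (15 − 10) − 5 = 0, so Ȟ^1 ≅ 0
Ȟ^2 = (10 − 0) − 10 = 0 plus torsion [2], so Ȟ^2 ≅ Z/2

Ȟ^0(U;F) ≅ Z, Ȟ^1(U;F) ≅ 0 and Ȟ^2(U;F) ≅ Z/2
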